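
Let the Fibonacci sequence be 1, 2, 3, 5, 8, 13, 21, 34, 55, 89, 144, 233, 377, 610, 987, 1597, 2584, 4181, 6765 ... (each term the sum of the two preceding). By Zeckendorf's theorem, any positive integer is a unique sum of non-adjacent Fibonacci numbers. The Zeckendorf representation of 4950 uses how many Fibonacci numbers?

Repeatedly subtract the largest Fibonacci number that fits:
4950 − 4181 = 769
769 − 610 = 159
159 − 144 = 15
15 − 13 = 2
2 − 2 = 0
4950 = 4181 + 610 + 144 + 13 + 2, which has 5 terms.

5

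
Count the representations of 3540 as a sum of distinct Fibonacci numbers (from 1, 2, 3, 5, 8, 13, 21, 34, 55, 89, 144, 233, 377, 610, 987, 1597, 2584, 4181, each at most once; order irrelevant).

40

Each representation comes from the Zeckendorf form by replacing some F_k with F_{k−1} + F_{k−2} where possible.
3540 = 2584+610+233+89+21+3 = 2584+610+233+89+21+2+1 = 2584+610+233+89+13+8+3 = … (37 more), for 40 in all.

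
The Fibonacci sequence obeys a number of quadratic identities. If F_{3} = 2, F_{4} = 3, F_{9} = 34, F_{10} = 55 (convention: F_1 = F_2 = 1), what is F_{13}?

233

By the addition formula F_{m+n} = F_m F_{n+1} + F_{m−1} F_n with m=4, n=9: F_{13} = 3·55 + 2·34 = 165 + 68 = 233.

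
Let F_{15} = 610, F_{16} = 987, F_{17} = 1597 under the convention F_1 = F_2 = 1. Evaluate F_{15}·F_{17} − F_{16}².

1

610·1597 − 987² = 974170 − 974169 = 1. (Cassini's identity: F_{k−1}F_{k+1} − F_k² = (−1)^k.)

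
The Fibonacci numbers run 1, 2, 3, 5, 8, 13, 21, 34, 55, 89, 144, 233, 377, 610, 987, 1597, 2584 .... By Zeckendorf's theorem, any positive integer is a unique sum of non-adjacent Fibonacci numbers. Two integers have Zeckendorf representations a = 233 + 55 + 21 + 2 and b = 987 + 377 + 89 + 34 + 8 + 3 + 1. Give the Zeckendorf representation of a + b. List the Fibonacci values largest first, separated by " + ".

1597 + 144 + 55 + 13 + 1

The two numbers are 311 and 1499, so their sum is 1810.
Greedy algorithm:
largest Fibonacci ≤ 1810 is 1597; 1810 − 1597 = 213
largest Fibonacci ≤ 213 is 144; 213 − 144 = 69
largest Fibonacci ≤ 69 is 55; 69 − 55 = 14
largest Fibonacci ≤ 14 is 13; 14 − 13 = 1
largest Fibonacci ≤ 1 is 1; 1 − 1 = 0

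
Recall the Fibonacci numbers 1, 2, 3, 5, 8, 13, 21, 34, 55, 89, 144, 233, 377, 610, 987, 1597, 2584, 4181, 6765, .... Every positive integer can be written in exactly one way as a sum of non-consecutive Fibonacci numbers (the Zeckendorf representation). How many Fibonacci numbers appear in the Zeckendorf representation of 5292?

5

largest Fibonacci ≤ 5292 is 4181; 5292 − 4181 = 1111
largest Fibonacci ≤ 1111 is 987; 1111 − 987 = 124
largest Fibonacci ≤ 124 is 89; 124 − 89 = 35
largest Fibonacci ≤ 35 is 34; 35 − 34 = 1
largest Fibonacci ≤ 1 is 1; 1 − 1 = 0
5292 = 4181 + 987 + 89 + 34 + 1, which has 5 terms.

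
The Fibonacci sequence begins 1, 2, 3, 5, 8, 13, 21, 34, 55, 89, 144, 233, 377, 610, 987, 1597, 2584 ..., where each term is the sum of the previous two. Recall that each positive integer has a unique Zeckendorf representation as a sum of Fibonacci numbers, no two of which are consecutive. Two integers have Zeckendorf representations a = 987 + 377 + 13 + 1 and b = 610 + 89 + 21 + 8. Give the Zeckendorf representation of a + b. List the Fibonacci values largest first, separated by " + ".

The two numbers are 1378 and 728, so their sum is 2106.
Repeatedly subtract the largest Fibonacci number that fits:
2106: greatest Fibonacci not exceeding it is 1597, leaving 509
509: greatest Fibonacci not exceeding it is 377, leaving 132
132: greatest Fibonacci not exceeding it is 89, leaving 43
43: greatest Fibonacci not exceeding it is 34, leaving 9
9: greatest Fibonacci not exceeding it is 8, leaving 1
1: greatest Fibonacci not exceeding it is 1, leaving 0

1597 + 377 + 89 + 34 + 8 + 1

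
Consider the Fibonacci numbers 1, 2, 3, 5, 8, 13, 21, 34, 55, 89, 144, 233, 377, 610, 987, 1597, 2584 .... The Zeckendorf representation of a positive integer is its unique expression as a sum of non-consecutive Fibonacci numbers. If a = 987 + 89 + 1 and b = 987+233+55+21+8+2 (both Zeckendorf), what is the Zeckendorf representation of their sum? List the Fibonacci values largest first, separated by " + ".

1597 + 610 + 144 + 21 + 8 + 3

The two numbers are 1077 and 1306, so their sum is 2383.
Repeatedly subtract the largest Fibonacci number that fits:
2383 − 1597 = 786
786 − 610 = 176
176 − 144 = 32
32 − 21 = 11
11 − 8 = 3
3 − 3 = 0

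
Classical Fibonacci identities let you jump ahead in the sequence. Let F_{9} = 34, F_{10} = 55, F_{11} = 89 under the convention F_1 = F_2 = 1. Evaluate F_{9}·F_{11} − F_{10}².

34·89 − 55² = 3026 − 3025 = 1. (Cassini's identity: F_{k−1}F_{k+1} − F_k² = (−1)^k.)

1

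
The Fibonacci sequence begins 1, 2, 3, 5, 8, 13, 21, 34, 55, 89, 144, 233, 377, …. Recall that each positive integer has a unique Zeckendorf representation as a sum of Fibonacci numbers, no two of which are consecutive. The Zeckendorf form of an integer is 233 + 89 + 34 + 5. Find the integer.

233 + 89 + 34 + 5 = 361.

361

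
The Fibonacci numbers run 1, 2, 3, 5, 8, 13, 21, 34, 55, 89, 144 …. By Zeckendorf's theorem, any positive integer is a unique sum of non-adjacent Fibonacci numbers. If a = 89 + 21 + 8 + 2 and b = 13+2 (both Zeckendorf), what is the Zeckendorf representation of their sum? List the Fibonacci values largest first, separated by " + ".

89 + 34 + 8 + 3 + 1

The two numbers are 120 and 15, so their sum is 135.
Repeatedly subtract the largest Fibonacci number that fits:
89 ≤ 135 < 144, so take 89; remainder 46
34 ≤ 46 < 55, so take 34; remainder 12
8 ≤ 12 < 13, so take 8; remainder 4
3 ≤ 4 < 5, so take 3; remainder 1
1 ≤ 1 < 2, so take 1; remainder 0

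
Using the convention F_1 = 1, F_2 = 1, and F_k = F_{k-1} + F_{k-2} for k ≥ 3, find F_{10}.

Iterating the recurrence up to F_{4} = 3 and F_{3} = 2:
F_{5} = F_{4} + F_{3} = 3 + 2 = 5
F_{6} = F_{5} + F_{4} = 5 + 3 = 8
F_{7} = F_{6} + F_{5} = 8 + 5 = 13
F_{8} = F_{7} + F_{6} = 13 + 8 = 21
F_{9} = F_{8} + F_{7} = 21 + 13 = 34
F_{10} = F_{9} + F_{8} = 34 + 21 = 55

55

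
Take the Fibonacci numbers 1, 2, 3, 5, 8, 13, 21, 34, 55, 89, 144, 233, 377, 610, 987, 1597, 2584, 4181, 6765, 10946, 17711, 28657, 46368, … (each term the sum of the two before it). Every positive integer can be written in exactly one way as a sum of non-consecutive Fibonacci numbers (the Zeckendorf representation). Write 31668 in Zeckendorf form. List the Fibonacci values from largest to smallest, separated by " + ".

Greedily peel off the largest Fibonacci term at each step:
28657 ≤ 31668 < 46368, so take 28657; remainder 3011
2584 ≤ 3011 < 4181, so take 2584; remainder 427
377 ≤ 427 < 610, so take 377; remainder 50
34 ≤ 50 < 55, so take 34; remainder 16
13 ≤ 16 < 21, so take 13; remainder 3
3 ≤ 3 < 5, so take 3; remainder 0
So 31668 = 28657 + 2584 + 377 + 34 + 13 + 3, with no two terms consecutive in the sequence.

28657 + 2584 + 377 + 34 + 13 + 3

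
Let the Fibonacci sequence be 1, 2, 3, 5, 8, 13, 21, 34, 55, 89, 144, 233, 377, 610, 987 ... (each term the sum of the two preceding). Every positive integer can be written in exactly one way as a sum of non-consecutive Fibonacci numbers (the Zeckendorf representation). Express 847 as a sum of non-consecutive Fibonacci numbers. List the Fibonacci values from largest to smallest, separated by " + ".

847: greatest Fibonacci not exceeding it is 610, leaving 237
237: greatest Fibonacci not exceeding it is 233, leaving 4
4: greatest Fibonacci not exceeding it is 3, leaving 1
1: greatest Fibonacci not exceeding it is 1, leaving 0
So 847 = 610 + 233 + 3 + 1, with no two terms consecutive in the sequence.

610 + 233 + 3 + 1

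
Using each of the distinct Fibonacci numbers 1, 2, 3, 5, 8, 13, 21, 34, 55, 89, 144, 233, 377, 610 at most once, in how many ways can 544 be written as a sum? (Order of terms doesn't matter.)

13

544 = 377+144+21+2 = 377+144+13+8+2 = 377+89+55+21+2 = … (10 more), for 13 in all.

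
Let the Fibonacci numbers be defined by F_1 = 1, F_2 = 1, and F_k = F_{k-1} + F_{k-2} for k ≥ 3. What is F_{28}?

Iterating the recurrence up to F_{24} = 46368 and F_{23} = 28657:
F_{25} = F_{24} + F_{23} = 46368 + 28657 = 75025
F_{26} = F_{25} + F_{24} = 75025 + 46368 = 121393
F_{27} = F_{26} + F_{25} = 121393 + 75025 = 196418
F_{28} = F_{27} + F_{26} = 196418 + 121393 = 317811

317811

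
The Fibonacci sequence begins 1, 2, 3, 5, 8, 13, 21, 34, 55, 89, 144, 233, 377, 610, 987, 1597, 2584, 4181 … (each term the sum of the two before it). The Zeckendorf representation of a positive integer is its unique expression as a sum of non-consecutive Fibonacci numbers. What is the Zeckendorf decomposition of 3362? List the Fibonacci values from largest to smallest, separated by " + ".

largest Fibonacci ≤ 3362 is 2584; 3362 − 2584 = 778
largest Fibonacci ≤ 778 is 610; 778 − 610 = 168
largest Fibonacci ≤ 168 is 144; 168 − 144 = 24
largest Fibonacci ≤ 24 is 21; 24 − 21 = 3
largest Fibonacci ≤ 3 is 3; 3 − 3 = 0
So 3362 = 2584 + 610 + 144 + 21 + 3, with no two terms consecutive in the sequence.

2584 + 610 + 144 + 21 + 3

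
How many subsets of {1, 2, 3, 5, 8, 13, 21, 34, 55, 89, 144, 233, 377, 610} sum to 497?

Starting from the Zeckendorf form and repeatedly splitting a term F_k into F_{k−1} + F_{k−2} (when neither is already used) reaches every representation.
497 = 377+89+21+8+2 = 377+89+21+5+3+2 = 377+55+34+21+8+2 = 233+144+89+21+8+2 = … (8 more), for 12 in all.

12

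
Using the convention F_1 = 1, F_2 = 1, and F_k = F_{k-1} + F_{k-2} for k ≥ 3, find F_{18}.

2584

Iterating the recurrence up to F_{11} = 89 and F_{10} = 55:
F_{12} = F_{11} + F_{10} = 89 + 55 = 144
F_{13} = F_{12} + F_{11} = 144 + 89 = 233
F_{14} = F_{13} + F_{12} = 233 + 144 = 377
F_{15} = F_{14} + F_{13} = 377 + 233 = 610
F_{16} = F_{15} + F_{14} = 610 + 377 = 987
F_{17} = F_{16} + F_{15} = 987 + 610 = 1597
F_{18} = F_{17} + F_{16} = 1597 + 987 = 2584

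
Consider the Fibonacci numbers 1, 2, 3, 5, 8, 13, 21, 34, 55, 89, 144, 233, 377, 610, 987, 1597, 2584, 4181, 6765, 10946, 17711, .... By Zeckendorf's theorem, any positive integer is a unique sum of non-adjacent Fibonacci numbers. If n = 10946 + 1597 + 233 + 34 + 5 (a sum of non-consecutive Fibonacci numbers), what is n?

10946 + 1597 + 233 + 34 + 5 = 12815.

12815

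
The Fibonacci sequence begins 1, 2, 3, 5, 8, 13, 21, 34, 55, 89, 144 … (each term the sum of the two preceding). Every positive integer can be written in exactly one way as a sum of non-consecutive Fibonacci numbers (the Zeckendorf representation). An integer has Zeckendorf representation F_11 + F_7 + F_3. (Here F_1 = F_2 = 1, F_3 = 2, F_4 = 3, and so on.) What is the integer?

F_11 + F_7 + F_3 = 89 + 13 + 2 = 104.

104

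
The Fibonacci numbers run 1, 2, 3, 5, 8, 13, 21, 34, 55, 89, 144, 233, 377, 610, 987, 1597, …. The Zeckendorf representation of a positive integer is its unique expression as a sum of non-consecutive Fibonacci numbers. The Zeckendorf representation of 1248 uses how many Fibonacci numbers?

5

1248 − 987 = 261
261 − 233 = 28
28 − 21 = 7
7 − 5 = 2
2 − 2 = 0
1248 = 987 + 233 + 21 + 5 + 2, which has 5 terms.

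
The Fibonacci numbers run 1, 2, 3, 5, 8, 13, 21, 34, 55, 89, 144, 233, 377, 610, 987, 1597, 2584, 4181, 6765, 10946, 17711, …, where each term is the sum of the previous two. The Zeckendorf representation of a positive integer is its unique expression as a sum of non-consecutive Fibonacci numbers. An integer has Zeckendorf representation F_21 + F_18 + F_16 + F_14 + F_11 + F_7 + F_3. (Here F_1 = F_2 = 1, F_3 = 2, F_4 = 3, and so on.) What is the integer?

F_21 + F_18 + F_16 + F_14 + F_11 + F_7 + F_3 = 10946 + 2584 + 987 + 377 + 89 + 13 + 2 = 14998.

14998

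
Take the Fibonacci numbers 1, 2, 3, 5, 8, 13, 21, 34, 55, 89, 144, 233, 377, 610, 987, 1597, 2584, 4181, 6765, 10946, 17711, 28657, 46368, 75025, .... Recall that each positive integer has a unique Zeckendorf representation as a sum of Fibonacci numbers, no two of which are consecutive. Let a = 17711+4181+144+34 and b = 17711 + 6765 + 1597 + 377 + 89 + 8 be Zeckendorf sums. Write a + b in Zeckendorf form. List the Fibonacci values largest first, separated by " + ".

46368 + 1597 + 610 + 34 + 8

The two numbers are 22070 and 26547, so their sum is 48617.
Greedy algorithm:
take 46368 (≤ 48617); 48617 − 46368 = 2249
take 1597 (≤ 2249); 2249 − 1597 = 652
take 610 (≤ 652); 652 − 610 = 42
take 34 (≤ 42); 42 − 34 = 8
take 8 (≤ 8); 8 − 8 = 0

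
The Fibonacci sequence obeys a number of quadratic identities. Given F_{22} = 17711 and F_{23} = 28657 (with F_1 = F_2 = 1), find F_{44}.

701408733

By the doubling identity F_{2k} = F_k(2F_{k+1} − F_k): F_{44} = 17711·(2·28657 − 17711) = 17711·39603 = 701408733.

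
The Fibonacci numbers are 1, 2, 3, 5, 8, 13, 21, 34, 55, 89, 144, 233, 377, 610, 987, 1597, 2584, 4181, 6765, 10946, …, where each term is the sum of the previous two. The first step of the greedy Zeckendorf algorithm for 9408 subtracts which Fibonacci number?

6765 ≤ 9408 < 10946, so the largest Fibonacci number not exceeding 9408 is 6765.

6765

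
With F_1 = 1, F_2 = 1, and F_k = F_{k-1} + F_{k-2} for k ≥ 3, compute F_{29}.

514229

Iterating the recurrence up to F_{21} = 10946 and F_{20} = 6765:
F_{22} = F_{21} + F_{20} = 10946 + 6765 = 17711
F_{23} = F_{22} + F_{21} = 17711 + 10946 = 28657
F_{24} = F_{23} + F_{22} = 28657 + 17711 = 46368
F_{25} = F_{24} + F_{23} = 46368 + 28657 = 75025
F_{26} = F_{25} + F_{24} = 75025 + 46368 = 121393
F_{27} = F_{26} + F_{25} = 121393 + 75025 = 196418
F_{28} = F_{27} + F_{26} = 196418 + 121393 = 317811
F_{29} = F_{28} + F_{27} = 317811 + 196418 = 514229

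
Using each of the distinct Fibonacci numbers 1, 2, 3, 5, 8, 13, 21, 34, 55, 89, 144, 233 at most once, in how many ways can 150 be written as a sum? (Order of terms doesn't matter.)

8

Starting from the Zeckendorf form and repeatedly splitting a term F_k into F_{k−1} + F_{k−2} (when neither is already used) reaches every representation.
150 = 144+5+1 = 144+3+2+1 = 89+55+5+1 = 89+55+3+2+1 = … (4 more), for 8 in all.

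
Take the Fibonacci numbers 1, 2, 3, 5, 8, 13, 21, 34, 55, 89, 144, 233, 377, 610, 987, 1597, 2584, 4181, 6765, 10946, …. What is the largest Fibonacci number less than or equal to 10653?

6765 ≤ 10653 < 10946, so the largest Fibonacci number not exceeding 10653 is 6765.

6765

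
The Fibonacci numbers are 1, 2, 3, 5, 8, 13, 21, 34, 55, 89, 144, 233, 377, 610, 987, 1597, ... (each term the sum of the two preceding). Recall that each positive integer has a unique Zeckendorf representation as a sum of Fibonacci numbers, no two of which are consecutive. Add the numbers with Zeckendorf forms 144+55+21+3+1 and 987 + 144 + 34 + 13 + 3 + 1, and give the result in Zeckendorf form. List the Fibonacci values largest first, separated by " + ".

The two numbers are 224 and 1182, so their sum is 1406.
Greedy algorithm:
1406: greatest Fibonacci not exceeding it is 987, leaving 419
419: greatest Fibonacci not exceeding it is 377, leaving 42
42: greatest Fibonacci not exceeding it is 34, leaving 8
8: greatest Fibonacci not exceeding it is 8, leaving 0

987 + 377 + 34 + 8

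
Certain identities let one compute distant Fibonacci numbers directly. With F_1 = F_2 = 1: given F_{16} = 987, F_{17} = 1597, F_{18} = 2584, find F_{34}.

By the addition formula F_{m+n} = F_m F_{n+1} + F_{m−1} F_n with m=18, n=16: F_{34} = 2584·1597 + 1597·987 = 4126648 + 1576239 = 5702887.

5702887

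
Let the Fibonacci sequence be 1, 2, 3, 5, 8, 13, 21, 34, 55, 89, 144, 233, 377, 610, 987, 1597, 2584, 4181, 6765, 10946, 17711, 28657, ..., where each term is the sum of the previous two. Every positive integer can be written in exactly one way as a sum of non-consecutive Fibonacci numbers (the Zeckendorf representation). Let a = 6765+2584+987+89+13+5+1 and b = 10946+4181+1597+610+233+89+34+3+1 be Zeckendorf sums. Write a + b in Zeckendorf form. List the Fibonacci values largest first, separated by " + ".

The two numbers are 10444 and 17694, so their sum is 28138.
Greedy algorithm:
subtract 17711 from 28138: 10427 remains
subtract 6765 from 10427: 3662 remains
subtract 2584 from 3662: 1078 remains
subtract 987 from 1078: 91 remains
subtract 89 from 91: 2 remains
subtract 2 from 2: 0 remains

17711 + 6765 + 2584 + 987 + 89 + 2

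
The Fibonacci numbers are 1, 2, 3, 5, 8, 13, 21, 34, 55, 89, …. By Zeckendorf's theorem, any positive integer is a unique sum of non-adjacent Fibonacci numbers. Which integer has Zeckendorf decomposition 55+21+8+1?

85

55+21+8+1 = 85.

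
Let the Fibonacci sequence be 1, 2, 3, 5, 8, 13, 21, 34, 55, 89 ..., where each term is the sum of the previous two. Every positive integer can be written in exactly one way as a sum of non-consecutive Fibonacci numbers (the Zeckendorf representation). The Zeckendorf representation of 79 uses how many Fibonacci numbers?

3

Greedy algorithm:
subtract 55 from 79: 24 remains
subtract 21 from 24: 3 remains
subtract 3 from 3: 0 remains
79 = 55 + 21 + 3, which has 3 terms.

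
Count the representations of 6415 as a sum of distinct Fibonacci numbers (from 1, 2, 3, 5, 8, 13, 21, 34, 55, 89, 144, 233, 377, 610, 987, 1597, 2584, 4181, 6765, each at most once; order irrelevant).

40

6415 = 4181+1597+610+21+5+1 = 4181+1597+610+21+3+2+1 = 4181+1597+610+13+8+5+1 = 4181+1597+377+233+21+5+1 = 4181+1597+610+13+8+3+2+1 = … (35 more), for 40 in all.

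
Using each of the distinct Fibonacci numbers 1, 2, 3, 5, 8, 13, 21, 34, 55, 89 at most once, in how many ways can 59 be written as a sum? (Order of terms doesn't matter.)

Starting from the Zeckendorf form and repeatedly splitting a term F_k into F_{k−1} + F_{k−2} (when neither is already used) reaches every representation.
59 = 55+3+1 = 34+21+3+1 = 34+13+8+3+1 — 3 representations.

3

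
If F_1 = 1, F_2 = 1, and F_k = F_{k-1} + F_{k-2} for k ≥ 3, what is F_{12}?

144

Iterating the recurrence up to F_{6} = 8 and F_{5} = 5:
F_{7} = F_{6} + F_{5} = 8 + 5 = 13
F_{8} = F_{7} + F_{6} = 13 + 8 = 21
F_{9} = F_{8} + F_{7} = 21 + 13 = 34
F_{10} = F_{9} + F_{8} = 34 + 21 = 55
F_{11} = F_{10} + F_{9} = 55 + 34 = 89
F_{12} = F_{11} + F_{10} = 89 + 55 = 144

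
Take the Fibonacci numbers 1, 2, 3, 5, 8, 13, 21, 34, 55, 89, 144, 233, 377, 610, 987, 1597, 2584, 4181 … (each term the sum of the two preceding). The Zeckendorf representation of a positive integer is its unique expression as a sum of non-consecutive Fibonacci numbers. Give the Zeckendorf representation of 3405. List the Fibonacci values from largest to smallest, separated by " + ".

3405: greatest Fibonacci not exceeding it is 2584, leaving 821
821: greatest Fibonacci not exceeding it is 610, leaving 211
211: greatest Fibonacci not exceeding it is 144, leaving 67
67: greatest Fibonacci not exceeding it is 55, leaving 12
12: greatest Fibonacci not exceeding it is 8, leaving 4
4: greatest Fibonacci not exceeding it is 3, leaving 1
1: greatest Fibonacci not exceeding it is 1, leaving 0
So 3405 = 2584 + 610 + 144 + 55 + 8 + 3 + 1, with no two terms consecutive in the sequence.

2584 + 610 + 144 + 55 + 8 + 3 + 1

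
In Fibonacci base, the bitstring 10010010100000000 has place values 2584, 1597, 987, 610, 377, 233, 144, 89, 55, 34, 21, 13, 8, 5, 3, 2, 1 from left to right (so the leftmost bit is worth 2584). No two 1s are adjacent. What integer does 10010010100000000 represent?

Summing the place values of the 1 bits: 2584 + 610 + 144 + 55 = 3393.

3393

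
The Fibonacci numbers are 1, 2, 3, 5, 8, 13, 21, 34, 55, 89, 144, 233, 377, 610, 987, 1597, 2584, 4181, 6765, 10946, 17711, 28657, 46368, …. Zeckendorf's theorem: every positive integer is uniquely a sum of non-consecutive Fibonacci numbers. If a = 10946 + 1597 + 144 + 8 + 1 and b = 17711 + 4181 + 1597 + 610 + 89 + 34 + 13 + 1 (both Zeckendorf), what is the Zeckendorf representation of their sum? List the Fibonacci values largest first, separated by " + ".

28657 + 6765 + 987 + 377 + 144 + 2

The two numbers are 12696 and 24236, so their sum is 36932.
36932 − 28657 = 8275
8275 − 6765 = 1510
1510 − 987 = 523
523 − 377 = 146
146 − 144 = 2
2 − 2 = 0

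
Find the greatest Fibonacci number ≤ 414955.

317811 ≤ 414955 < 514229, so the largest Fibonacci number not exceeding 414955 is 317811.

317811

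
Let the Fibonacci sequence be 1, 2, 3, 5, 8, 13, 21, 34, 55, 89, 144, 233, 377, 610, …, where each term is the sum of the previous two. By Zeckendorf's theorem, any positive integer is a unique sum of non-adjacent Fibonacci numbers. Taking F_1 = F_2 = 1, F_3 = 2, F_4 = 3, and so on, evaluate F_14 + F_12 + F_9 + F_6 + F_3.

565

F_14 + F_12 + F_9 + F_6 + F_3 = 377 + 144 + 34 + 8 + 2 = 565.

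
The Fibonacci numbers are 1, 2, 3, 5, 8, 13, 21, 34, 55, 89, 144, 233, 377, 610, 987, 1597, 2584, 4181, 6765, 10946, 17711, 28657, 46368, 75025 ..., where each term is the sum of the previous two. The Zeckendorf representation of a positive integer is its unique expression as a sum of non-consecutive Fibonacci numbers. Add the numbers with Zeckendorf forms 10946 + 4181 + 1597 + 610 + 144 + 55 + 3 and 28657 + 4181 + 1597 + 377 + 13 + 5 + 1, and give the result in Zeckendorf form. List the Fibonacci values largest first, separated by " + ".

The two numbers are 17536 and 34831, so their sum is 52367.
Repeatedly subtract the largest Fibonacci number that fits:
take 46368 (≤ 52367); 52367 − 46368 = 5999
take 4181 (≤ 5999); 5999 − 4181 = 1818
take 1597 (≤ 1818); 1818 − 1597 = 221
take 144 (≤ 221); 221 − 144 = 77
take 55 (≤ 77); 77 − 55 = 22
take 21 (≤ 22); 22 − 21 = 1
take 1 (≤ 1); 1 − 1 = 0

46368 + 4181 + 1597 + 144 + 55 + 21 + 1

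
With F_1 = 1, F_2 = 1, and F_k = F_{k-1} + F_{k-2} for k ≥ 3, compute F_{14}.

377

Iterating the recurrence up to F_{8} = 21 and F_{7} = 13:
F_{9} = F_{8} + F_{7} = 21 + 13 = 34
F_{10} = F_{9} + F_{8} = 34 + 21 = 55
F_{11} = F_{10} + F_{9} = 55 + 34 = 89
F_{12} = F_{11} + F_{10} = 89 + 55 = 144
F_{13} = F_{12} + F_{11} = 144 + 89 = 233
F_{14} = F_{13} + F_{12} = 233 + 144 = 377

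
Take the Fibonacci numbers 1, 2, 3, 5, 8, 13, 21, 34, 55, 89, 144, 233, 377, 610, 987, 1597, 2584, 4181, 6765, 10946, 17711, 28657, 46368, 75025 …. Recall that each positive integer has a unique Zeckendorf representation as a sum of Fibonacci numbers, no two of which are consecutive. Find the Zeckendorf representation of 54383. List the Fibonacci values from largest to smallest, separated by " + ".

54383: greatest Fibonacci not exceeding it is 46368, leaving 8015
8015: greatest Fibonacci not exceeding it is 6765, leaving 1250
1250: greatest Fibonacci not exceeding it is 987, leaving 263
263: greatest Fibonacci not exceeding it is 233, leaving 30
30: greatest Fibonacci not exceeding it is 21, leaving 9
9: greatest Fibonacci not exceeding it is 8, leaving 1
1: greatest Fibonacci not exceeding it is 1, leaving 0
So 54383 = 46368 + 6765 + 987 + 233 + 21 + 8 + 1, with no two terms consecutive in the sequence.

46368 + 6765 + 987 + 233 + 21 + 8 + 1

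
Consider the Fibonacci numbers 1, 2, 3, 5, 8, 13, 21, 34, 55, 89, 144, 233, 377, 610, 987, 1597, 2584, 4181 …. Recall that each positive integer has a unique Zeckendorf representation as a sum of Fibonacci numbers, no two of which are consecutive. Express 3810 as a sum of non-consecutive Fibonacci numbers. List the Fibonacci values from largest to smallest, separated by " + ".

Greedily peel off the largest Fibonacci term at each step:
2584 ≤ 3810 < 4181, so take 2584; remainder 1226
987 ≤ 1226 < 1597, so take 987; remainder 239
233 ≤ 239 < 377, so take 233; remainder 6
5 ≤ 6 < 8, so take 5; remainder 1
1 ≤ 1 < 2, so take 1; remainder 0
So 3810 = 2584 + 987 + 233 + 5 + 1, with no two terms consecutive in the sequence.

2584 + 987 + 233 + 5 + 1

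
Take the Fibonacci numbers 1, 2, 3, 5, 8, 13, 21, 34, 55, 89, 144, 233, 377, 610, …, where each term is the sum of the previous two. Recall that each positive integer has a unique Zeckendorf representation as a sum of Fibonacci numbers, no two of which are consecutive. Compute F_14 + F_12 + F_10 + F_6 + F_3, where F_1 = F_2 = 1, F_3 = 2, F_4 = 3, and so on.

F_14 + F_12 + F_10 + F_6 + F_3 = 377 + 144 + 55 + 8 + 2 = 586.

586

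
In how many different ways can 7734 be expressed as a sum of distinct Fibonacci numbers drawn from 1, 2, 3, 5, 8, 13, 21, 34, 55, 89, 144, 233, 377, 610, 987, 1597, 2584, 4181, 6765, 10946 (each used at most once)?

54

7734 = 6765+610+233+89+34+3 = 6765+610+233+89+34+2+1 = 6765+610+233+89+21+13+3 = 6765+610+233+89+21+13+2+1 = … (50 more), for 54 in all.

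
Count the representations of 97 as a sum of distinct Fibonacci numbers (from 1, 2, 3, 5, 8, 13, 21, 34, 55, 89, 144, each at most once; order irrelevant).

9

Each representation comes from the Zeckendorf form by replacing some F_k with F_{k−1} + F_{k−2} where possible.
97 = 89+8 = 89+5+3 = 55+34+8 = 89+5+2+1 = … (5 more), for 9 in all.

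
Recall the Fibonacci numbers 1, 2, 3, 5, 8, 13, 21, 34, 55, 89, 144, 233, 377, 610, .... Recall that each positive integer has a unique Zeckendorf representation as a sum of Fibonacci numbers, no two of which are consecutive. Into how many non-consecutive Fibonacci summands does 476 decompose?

subtract 377 from 476: 99 remains
subtract 89 from 99: 10 remains
subtract 8 from 10: 2 remains
subtract 2 from 2: 0 remains
476 = 377 + 89 + 8 + 2, which has 4 terms.

4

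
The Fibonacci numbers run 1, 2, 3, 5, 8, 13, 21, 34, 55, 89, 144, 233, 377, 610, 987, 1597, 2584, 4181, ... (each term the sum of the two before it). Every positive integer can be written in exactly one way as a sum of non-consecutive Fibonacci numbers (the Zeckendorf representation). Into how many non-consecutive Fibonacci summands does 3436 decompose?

Greedy algorithm:
2584 ≤ 3436 < 4181, so take 2584; remainder 852
610 ≤ 852 < 987, so take 610; remainder 242
233 ≤ 242 < 377, so take 233; remainder 9
8 ≤ 9 < 13, so take 8; remainder 1
1 ≤ 1 < 2, so take 1; remainder 0
3436 = 2584 + 610 + 233 + 8 + 1, which has 5 terms.

5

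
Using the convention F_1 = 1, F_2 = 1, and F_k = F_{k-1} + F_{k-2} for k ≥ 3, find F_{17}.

Iterating the recurrence up to F_{12} = 144 and F_{11} = 89:
F_{13} = F_{12} + F_{11} = 144 + 89 = 233
F_{14} = F_{13} + F_{12} = 233 + 144 = 377
F_{15} = F_{14} + F_{13} = 377 + 233 = 610
F_{16} = F_{15} + F_{14} = 610 + 377 = 987
F_{17} = F_{16} + F_{15} = 987 + 610 = 1597

1597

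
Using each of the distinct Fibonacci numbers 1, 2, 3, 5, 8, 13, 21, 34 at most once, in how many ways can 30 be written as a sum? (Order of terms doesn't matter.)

3

Starting from the Zeckendorf form and repeatedly splitting a term F_k into F_{k−1} + F_{k−2} (when neither is already used) reaches every representation.
30 = 21+8+1 = 21+5+3+1 = 13+8+5+3+1 — 3 representations.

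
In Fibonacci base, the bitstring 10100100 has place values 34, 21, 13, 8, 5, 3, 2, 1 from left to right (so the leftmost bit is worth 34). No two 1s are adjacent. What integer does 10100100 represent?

50

Summing the place values of the 1 bits: 34 + 13 + 3 = 50.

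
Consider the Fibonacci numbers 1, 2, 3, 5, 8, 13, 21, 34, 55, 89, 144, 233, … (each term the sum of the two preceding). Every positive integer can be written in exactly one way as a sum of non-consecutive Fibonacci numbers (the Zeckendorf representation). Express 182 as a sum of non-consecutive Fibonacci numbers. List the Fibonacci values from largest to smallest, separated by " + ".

largest Fibonacci ≤ 182 is 144; 182 − 144 = 38
largest Fibonacci ≤ 38 is 34; 38 − 34 = 4
largest Fibonacci ≤ 4 is 3; 4 − 3 = 1
largest Fibonacci ≤ 1 is 1; 1 − 1 = 0
So 182 = 144 + 34 + 3 + 1, with no two terms consecutive in the sequence.

144 + 34 + 3 + 1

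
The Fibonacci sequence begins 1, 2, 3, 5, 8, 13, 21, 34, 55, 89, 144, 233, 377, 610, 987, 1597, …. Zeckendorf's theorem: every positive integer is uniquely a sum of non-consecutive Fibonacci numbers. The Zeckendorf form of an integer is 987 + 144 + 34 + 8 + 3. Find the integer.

987 + 144 + 34 + 8 + 3 = 1176.

1176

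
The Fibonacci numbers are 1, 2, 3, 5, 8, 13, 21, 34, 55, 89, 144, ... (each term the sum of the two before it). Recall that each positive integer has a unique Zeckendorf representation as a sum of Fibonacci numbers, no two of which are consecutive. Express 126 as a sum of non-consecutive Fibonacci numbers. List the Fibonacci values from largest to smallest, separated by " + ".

subtract 89 from 126: 37 remains
subtract 34 from 37: 3 remains
subtract 3 from 3: 0 remains
So 126 = 89 + 34 + 3, with no two terms consecutive in the sequence.

89 + 34 + 3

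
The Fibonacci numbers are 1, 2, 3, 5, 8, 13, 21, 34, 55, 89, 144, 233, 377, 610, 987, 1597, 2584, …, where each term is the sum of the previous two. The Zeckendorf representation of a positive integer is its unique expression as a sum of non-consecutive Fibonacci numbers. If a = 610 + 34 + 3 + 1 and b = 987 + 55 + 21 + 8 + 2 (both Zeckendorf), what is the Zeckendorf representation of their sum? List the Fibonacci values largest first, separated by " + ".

The two numbers are 648 and 1073, so their sum is 1721.
1597 ≤ 1721 < 2584, so take 1597; remainder 124
89 ≤ 124 < 144, so take 89; remainder 35
34 ≤ 35 < 55, so take 34; remainder 1
1 ≤ 1 < 2, so take 1; remainder 0

1597 + 89 + 34 + 1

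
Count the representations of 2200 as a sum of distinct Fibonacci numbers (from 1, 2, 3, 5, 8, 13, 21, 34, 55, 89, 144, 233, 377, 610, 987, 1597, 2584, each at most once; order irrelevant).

20

Starting from the Zeckendorf form and repeatedly splitting a term F_k into F_{k−1} + F_{k−2} (when neither is already used) reaches every representation.
2200 = 1597+377+144+55+21+5+1 = 1597+377+144+55+21+3+2+1 = 1597+377+144+55+13+8+5+1 = 987+610+377+144+55+21+5+1 = … (16 more), for 20 in all.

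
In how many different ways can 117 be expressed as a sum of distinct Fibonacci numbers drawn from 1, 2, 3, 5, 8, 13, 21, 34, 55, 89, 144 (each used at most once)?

Each representation comes from the Zeckendorf form by replacing some F_k with F_{k−1} + F_{k−2} where possible.
117 = 89+21+5+2 = 89+13+8+5+2 = 55+34+21+5+2 = 55+34+13+8+5+2 — 4 representations.

4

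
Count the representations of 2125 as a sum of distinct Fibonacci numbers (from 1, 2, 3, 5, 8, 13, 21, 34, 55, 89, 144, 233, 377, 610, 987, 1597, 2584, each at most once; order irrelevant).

2125 = 1597+377+144+5+2 = 1597+377+89+55+5+2 = 987+610+377+144+5+2 = … (11 more), for 14 in all.

14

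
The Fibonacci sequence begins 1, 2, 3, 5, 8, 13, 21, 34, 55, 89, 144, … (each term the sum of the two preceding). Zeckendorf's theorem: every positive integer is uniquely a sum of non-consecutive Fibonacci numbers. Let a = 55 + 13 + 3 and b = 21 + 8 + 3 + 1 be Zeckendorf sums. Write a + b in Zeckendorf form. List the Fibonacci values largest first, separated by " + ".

The two numbers are 71 and 33, so their sum is 104.
Repeatedly subtract the largest Fibonacci number that fits:
104: greatest Fibonacci not exceeding it is 89, leaving 15
15: greatest Fibonacci not exceeding it is 13, leaving 2
2: greatest Fibonacci not exceeding it is 2, leaving 0

89 + 13 + 2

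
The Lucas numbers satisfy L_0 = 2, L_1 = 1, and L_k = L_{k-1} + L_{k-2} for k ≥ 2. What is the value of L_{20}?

15127

Iterating the recurrence up to L_{15} = 1364 and L_{14} = 843:
L_{16} = L_{15} + L_{14} = 1364 + 843 = 2207
L_{17} = L_{16} + L_{15} = 2207 + 1364 = 3571
L_{18} = L_{17} + L_{16} = 3571 + 2207 = 5778
L_{19} = L_{18} + L_{17} = 5778 + 3571 = 9349
L_{20} = L_{19} + L_{18} = 9349 + 5778 = 15127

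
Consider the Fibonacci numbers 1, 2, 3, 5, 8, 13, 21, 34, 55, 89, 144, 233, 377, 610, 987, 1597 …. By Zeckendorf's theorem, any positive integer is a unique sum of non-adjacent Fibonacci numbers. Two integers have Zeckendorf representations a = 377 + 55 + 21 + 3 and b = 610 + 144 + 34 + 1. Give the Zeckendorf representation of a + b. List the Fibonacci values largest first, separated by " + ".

The two numbers are 456 and 789, so their sum is 1245.
Repeatedly subtract the largest Fibonacci number that fits:
take 987 (≤ 1245); 1245 − 987 = 258
take 233 (≤ 258); 258 − 233 = 25
take 21 (≤ 25); 25 − 21 = 4
take 3 (≤ 4); 4 − 3 = 1
take 1 (≤ 1); 1 − 1 = 0

987 + 233 + 21 + 3 + 1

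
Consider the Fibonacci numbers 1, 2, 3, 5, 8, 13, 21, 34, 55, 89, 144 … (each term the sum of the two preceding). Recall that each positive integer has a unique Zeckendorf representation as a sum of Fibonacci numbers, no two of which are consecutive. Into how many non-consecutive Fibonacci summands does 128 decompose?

3

128 − 89 = 39
39 − 34 = 5
5 − 5 = 0
128 = 89 + 34 + 5, which has 3 terms.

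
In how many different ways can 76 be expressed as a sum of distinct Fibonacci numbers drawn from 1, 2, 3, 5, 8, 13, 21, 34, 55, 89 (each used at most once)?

76 = 55+21 = 55+13+8 = 55+13+5+3 = … (4 more), for 7 in all.

7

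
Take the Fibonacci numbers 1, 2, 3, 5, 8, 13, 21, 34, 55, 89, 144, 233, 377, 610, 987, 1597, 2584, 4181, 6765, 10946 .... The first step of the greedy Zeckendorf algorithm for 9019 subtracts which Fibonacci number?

6765 ≤ 9019 < 10946, so the largest Fibonacci number not exceeding 9019 is 6765.

6765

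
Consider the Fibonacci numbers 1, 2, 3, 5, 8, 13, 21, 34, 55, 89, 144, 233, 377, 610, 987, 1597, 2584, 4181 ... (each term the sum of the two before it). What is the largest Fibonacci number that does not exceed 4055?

2584

2584 ≤ 4055 < 4181, so the largest Fibonacci number not exceeding 4055 is 2584.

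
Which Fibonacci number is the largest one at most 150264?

121393

121393 ≤ 150264 < 196418, so the largest Fibonacci number not exceeding 150264 is 121393.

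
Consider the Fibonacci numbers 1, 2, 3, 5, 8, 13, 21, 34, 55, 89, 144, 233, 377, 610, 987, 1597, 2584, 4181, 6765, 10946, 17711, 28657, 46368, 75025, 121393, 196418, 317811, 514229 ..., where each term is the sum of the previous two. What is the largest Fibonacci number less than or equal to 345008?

317811

317811 ≤ 345008 < 514229, so the largest Fibonacci number not exceeding 345008 is 317811.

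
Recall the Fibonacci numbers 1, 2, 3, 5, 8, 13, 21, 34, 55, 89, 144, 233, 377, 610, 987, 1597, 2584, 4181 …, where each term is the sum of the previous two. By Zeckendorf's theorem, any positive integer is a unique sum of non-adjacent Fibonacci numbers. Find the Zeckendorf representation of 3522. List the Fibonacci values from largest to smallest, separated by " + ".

Greedy algorithm:
largest Fibonacci ≤ 3522 is 2584; 3522 − 2584 = 938
largest Fibonacci ≤ 938 is 610; 938 − 610 = 328
largest Fibonacci ≤ 328 is 233; 328 − 233 = 95
largest Fibonacci ≤ 95 is 89; 95 − 89 = 6
largest Fibonacci ≤ 6 is 5; 6 − 5 = 1
largest Fibonacci ≤ 1 is 1; 1 − 1 = 0
So 3522 = 2584 + 610 + 233 + 89 + 5 + 1, with no two terms consecutive in the sequence.

2584 + 610 + 233 + 89 + 5 + 1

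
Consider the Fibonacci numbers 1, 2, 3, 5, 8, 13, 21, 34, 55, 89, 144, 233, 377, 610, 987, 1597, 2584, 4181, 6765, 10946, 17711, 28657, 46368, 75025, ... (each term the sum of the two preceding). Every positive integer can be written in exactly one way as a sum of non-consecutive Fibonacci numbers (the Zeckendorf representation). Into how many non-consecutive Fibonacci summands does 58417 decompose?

Greedily peel off the largest Fibonacci term at each step:
largest Fibonacci ≤ 58417 is 46368; 58417 − 46368 = 12049
largest Fibonacci ≤ 12049 is 10946; 12049 − 10946 = 1103
largest Fibonacci ≤ 1103 is 987; 1103 − 987 = 116
largest Fibonacci ≤ 116 is 89; 116 − 89 = 27
largest Fibonacci ≤ 27 is 21; 27 − 21 = 6
largest Fibonacci ≤ 6 is 5; 6 − 5 = 1
largest Fibonacci ≤ 1 is 1; 1 − 1 = 0
58417 = 46368 + 10946 + 987 + 89 + 21 + 5 + 1, which has 7 terms.

7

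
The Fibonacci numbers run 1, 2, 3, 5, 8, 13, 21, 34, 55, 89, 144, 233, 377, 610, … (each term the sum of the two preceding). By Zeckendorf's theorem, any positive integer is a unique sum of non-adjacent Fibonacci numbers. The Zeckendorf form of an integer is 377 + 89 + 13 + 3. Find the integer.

377 + 89 + 13 + 3 = 482.

482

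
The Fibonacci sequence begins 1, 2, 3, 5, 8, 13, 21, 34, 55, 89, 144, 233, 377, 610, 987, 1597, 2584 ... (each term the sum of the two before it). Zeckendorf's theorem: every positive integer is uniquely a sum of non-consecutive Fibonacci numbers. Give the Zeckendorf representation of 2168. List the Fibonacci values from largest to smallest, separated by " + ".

2168 − 1597 = 571
571 − 377 = 194
194 − 144 = 50
50 − 34 = 16
16 − 13 = 3
3 − 3 = 0
So 2168 = 1597 + 377 + 144 + 34 + 13 + 3, with no two terms consecutive in the sequence.

1597 + 377 + 144 + 34 + 13 + 3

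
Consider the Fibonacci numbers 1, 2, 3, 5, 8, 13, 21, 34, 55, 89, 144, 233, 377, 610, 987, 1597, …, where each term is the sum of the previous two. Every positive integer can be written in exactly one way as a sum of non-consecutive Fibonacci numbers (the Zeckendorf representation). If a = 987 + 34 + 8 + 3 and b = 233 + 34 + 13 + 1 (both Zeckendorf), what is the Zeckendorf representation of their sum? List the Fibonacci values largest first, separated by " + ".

987 + 233 + 89 + 3 + 1

The two numbers are 1032 and 281, so their sum is 1313.
Greedily peel off the largest Fibonacci term at each step:
subtract 987 from 1313: 326 remains
subtract 233 from 326: 93 remains
subtract 89 from 93: 4 remains
subtract 3 from 4: 1 remains
subtract 1 from 1: 0 remains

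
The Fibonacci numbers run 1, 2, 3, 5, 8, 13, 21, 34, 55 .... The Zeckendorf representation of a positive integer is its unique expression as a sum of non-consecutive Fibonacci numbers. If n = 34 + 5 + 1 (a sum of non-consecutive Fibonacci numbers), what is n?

40

34 + 5 + 1 = 40.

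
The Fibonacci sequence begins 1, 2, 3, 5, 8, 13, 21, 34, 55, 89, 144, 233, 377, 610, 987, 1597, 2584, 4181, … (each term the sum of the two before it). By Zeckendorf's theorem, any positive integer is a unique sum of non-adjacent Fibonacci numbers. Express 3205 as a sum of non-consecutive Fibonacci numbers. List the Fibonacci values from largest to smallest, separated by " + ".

2584 + 610 + 8 + 3

Repeatedly subtract the largest Fibonacci number that fits:
2584 ≤ 3205 < 4181, so take 2584; remainder 621
610 ≤ 621 < 987, so take 610; remainder 11
8 ≤ 11 < 13, so take 8; remainder 3
3 ≤ 3 < 5, so take 3; remainder 0
So 3205 = 2584 + 610 + 8 + 3, with no two terms consecutive in the sequence.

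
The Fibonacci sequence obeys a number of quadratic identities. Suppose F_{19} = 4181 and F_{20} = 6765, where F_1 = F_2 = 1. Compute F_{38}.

By the doubling identity F_{2k} = F_k(2F_{k+1} − F_k): F_{38} = 4181·(2·6765 − 4181) = 4181·9349 = 39088169.

39088169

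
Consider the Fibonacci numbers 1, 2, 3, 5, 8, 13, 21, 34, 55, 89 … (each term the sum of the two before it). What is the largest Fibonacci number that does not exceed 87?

55

55 ≤ 87 < 89, so the largest Fibonacci number not exceeding 87 is 55.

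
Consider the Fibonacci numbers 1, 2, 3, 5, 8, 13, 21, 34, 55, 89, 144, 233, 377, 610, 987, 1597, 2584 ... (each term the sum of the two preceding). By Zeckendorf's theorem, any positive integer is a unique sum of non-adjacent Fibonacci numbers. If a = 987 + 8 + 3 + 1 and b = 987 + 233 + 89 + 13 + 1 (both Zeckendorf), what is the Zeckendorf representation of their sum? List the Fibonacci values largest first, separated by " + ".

1597 + 610 + 89 + 21 + 5

The two numbers are 999 and 1323, so their sum is 2322.
subtract 1597 from 2322: 725 remains
subtract 610 from 725: 115 remains
subtract 89 from 115: 26 remains
subtract 21 from 26: 5 remains
subtract 5 from 5: 0 remains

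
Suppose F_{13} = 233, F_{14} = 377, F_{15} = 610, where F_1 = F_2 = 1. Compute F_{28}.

317811

By the addition formula F_{m+n} = F_m F_{n+1} + F_{m−1} F_n with m=14, n=14: F_{28} = 377·610 + 233·377 = 229970 + 87841 = 317811.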